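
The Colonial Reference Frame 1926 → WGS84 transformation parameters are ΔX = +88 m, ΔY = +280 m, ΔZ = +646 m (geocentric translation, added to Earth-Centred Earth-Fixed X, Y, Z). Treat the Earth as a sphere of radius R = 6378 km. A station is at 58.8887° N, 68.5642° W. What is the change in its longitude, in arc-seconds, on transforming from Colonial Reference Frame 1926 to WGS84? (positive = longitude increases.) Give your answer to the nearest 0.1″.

Δλ = 11.5″

sin φ = 0.856165, cos φ = 0.516702, sin λ = -0.930828, cos λ = 0.365458.
East component: ΔE = −sin λ·ΔX + cos λ·ΔY = −(-0.930828)(88) + (0.365458)(280) = 184.24 m.
1° of latitude spans πR/180 = 111317 m; at latitude φ, 1° of longitude spans that × cos φ = 57517.8 m, so Δλ = 184.24 / 57517.8 × 3600 = 11.532″.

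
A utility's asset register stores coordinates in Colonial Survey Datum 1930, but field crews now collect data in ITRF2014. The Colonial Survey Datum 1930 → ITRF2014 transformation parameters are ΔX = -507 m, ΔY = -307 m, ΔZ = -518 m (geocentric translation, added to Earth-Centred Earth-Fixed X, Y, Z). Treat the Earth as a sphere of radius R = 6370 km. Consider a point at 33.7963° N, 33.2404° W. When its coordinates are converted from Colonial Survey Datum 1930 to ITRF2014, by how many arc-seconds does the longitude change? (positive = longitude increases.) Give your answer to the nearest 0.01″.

Δλ = -20.83″

sin φ = 0.556242, cos φ = 0.831020, sin λ = -0.548153, cos λ = 0.836378.
East component: ΔE = −sin λ·ΔX + cos λ·ΔY = −(-0.548153)(-507) + (0.836378)(-307) = -534.68 m.
1° of latitude spans πR/180 = 111177 m; at latitude φ, 1° of longitude spans that × cos φ = 92390.7 m, so Δλ = -534.68 / 92390.7 × 3600 = -20.834″.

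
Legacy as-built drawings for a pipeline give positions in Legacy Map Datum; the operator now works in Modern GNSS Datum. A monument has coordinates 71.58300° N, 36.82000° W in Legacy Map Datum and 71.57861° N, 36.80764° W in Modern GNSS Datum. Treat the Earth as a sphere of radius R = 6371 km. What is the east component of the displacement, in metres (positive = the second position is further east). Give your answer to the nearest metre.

ΔE = 434 m

Δφ = 71.57861° − 71.58300° = -0.00439°; Δλ = -36.80764° − -36.82000° = +0.01236°.
1° along a meridian = πR/180 = 111195 m.
ΔN = Δφ × 111195 = -488.1 m; ΔE = Δλ × 111195 × cos(71.58300°) = +0.01236 × 111195 × 0.315931 = 434.2 m.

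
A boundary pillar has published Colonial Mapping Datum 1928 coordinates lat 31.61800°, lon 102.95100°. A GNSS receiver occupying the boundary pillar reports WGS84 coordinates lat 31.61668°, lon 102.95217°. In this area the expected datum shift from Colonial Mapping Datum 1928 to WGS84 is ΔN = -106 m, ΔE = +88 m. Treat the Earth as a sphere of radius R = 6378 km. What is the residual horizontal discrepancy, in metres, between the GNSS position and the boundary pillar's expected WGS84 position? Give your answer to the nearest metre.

47 m

Observed coordinate differences: Δφ = -0.00132°, Δλ = +0.00117°.
Converting to metres (1° lat = 111317 m, cos φ = 0.851562): observed ΔN = -146.9 m, observed ΔE = 110.9 m.
Subtracting the expected shift leaves a residual of -146.9 − (-106) = -40.9 m north and 110.9 − (88) = 22.9 m east.
Residual distance = √((-40.9)² + 22.9²) = 46.9 m.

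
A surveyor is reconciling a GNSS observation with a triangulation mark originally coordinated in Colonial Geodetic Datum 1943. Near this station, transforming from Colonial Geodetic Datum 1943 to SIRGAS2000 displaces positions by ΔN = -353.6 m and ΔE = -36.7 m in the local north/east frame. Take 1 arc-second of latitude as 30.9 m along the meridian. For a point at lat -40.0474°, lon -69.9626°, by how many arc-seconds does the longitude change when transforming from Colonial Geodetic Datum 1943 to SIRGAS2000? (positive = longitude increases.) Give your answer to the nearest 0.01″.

Δλ = -1.55″

At latitude -40.0474°, cos φ = 0.765512.
1″ of longitude at this latitude = 30.90 × cos φ = 23.6543 m, so Δλ = -36.7 / 23.6543 = -1.552″.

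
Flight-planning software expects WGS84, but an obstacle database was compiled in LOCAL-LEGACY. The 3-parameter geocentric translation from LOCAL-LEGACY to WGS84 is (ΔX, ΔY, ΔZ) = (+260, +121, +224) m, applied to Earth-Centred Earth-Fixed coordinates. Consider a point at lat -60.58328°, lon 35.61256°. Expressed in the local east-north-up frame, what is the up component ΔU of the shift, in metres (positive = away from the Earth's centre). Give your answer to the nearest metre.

ΔU = -57 m

The local up (radial) axis is (cos φ cos λ, cos φ sin λ, sin φ), giving ΔU = 103.818 + 34.606 − 195.120 = -56.70 m.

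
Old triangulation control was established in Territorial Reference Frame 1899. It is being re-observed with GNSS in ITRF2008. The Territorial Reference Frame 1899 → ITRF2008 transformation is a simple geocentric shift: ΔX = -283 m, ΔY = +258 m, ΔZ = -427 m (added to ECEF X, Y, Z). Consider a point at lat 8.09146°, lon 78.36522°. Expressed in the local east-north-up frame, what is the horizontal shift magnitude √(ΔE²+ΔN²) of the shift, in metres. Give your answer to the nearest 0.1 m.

557.8 m

The local east axis at (φ, λ) is (−sin λ, cos λ, 0), so ΔE = −sin(78.36522°)·(-283) + cos(78.36522°)·258 = 329.22 m.
The local north axis is (−sin φ cos λ, −sin φ sin λ, cos φ), giving ΔN = 8.033 − 35.568 − 422.749 = -450.28 m.
Horizontal magnitude = √(ΔE² + ΔN²) = √(329.22² + (-450.28)²) = 557.80 m.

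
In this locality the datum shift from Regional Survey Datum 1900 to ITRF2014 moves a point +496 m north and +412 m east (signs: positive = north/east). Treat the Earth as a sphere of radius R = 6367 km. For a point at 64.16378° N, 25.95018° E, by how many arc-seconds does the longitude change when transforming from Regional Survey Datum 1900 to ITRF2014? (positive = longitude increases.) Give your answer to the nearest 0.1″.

At latitude 64.16378°, cos φ = 0.435800.
One radian of longitude at latitude φ spans R cos φ, so Δλ = ΔE / (R cos φ) = 412.0 / (6367000 × 0.435800) = 1.4848e-04 rad = 30.627″.

Δλ = 30.6″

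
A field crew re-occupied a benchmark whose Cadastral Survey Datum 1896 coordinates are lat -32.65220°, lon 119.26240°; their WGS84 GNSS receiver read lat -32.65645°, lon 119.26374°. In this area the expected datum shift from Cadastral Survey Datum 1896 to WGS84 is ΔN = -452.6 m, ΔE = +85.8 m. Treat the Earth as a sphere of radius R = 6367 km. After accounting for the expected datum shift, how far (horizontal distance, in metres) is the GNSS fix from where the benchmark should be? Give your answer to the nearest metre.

44 m

Observed coordinate differences: Δφ = -0.00425°, Δλ = +0.00134°.
Converting to metres (1° lat = 111125 m, cos φ = 0.841961): observed ΔN = -472.3 m, observed ΔE = 125.4 m.
Subtracting the expected shift leaves a residual of -472.3 − (-452.6) = -19.7 m north and 125.4 − (85.8) = 39.6 m east.
Residual distance = √((-19.7)² + 39.6²) = 44.2 m.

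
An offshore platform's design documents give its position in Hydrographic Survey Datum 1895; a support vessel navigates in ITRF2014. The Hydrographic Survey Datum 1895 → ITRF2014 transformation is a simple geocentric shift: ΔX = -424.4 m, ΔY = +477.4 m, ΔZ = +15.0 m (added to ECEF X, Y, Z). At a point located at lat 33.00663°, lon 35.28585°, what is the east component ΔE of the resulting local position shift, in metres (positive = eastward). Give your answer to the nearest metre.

ΔE = 635 m

At φ = 33.00663°, λ = 35.28585°: sin φ = 0.544736, cos φ = 0.838608, sin λ = 0.577656, cos λ = 0.816280.
ΔE = −sin λ·ΔX + cos λ·ΔY = −(0.577656)·(-424.4) + (0.816280)·(477.4) = 634.85 m.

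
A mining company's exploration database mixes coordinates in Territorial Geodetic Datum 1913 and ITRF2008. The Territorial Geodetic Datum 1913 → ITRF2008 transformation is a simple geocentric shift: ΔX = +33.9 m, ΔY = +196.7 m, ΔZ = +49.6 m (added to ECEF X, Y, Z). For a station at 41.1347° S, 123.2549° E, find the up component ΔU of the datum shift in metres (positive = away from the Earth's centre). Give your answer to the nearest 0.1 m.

ΔU = 77.3 m

At φ = -41.1347°, λ = 123.2549°: sin φ = -0.657832, cos φ = 0.753165, sin λ = 0.836239, cos λ = -0.548365.
ΔU = cos φ cos λ·ΔX + cos φ sin λ·ΔY + sin φ·ΔZ = (0.753165)(-0.548365)(33.9) + (0.753165)(0.836239)(196.7) + (-0.657832)(49.6) = 77.26 m.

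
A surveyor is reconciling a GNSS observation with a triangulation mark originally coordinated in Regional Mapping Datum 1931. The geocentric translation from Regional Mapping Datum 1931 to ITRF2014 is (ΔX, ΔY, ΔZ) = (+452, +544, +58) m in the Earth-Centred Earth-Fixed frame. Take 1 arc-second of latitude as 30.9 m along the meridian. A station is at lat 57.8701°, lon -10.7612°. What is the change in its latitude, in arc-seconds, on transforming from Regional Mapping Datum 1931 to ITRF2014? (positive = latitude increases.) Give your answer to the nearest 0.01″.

Δφ = -8.39″

sin φ = 0.846844, cos φ = 0.531841, sin λ = -0.186716, cos λ = 0.982414.
North component: ΔN = −sin φ cos λ·ΔX − sin φ sin λ·ΔY + cos φ·ΔZ = −(0.846844)(0.982414)(452) − (0.846844)(-0.186716)(544) + (0.531841)(58) = -259.18 m.
1° of latitude spans 3600 × 30.90 = 111240 m, so Δφ = -259.18 / 111240 × 3600 = -8.388″.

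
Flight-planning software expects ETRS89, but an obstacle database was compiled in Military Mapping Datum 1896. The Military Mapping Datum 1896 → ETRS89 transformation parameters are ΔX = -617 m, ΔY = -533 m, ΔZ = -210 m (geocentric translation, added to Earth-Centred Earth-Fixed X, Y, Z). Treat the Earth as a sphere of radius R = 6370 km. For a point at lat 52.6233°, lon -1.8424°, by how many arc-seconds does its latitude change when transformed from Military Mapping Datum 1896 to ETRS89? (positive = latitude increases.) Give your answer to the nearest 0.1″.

sin φ = 0.794662, cos φ = 0.607053, sin λ = -0.032150, cos λ = 0.999483.
North component: ΔN = −sin φ cos λ·ΔX − sin φ sin λ·ΔY + cos φ·ΔZ = −(0.794662)(0.999483)(-617) − (0.794662)(-0.032150)(-533) + (0.607053)(-210) = 348.95 m.
1° of latitude spans πR/180 = 111177 m, so Δφ = 348.95 / 111177 × 3600 = 11.299″.

Δφ = 11.3″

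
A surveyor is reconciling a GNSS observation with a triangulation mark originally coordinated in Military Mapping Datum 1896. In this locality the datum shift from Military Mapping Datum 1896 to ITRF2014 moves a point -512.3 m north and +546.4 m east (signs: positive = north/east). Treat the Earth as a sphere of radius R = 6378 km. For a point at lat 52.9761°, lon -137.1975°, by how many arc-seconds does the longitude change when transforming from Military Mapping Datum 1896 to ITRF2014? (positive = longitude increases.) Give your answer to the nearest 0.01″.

At latitude 52.9761°, cos φ = 0.602148.
One radian of longitude at latitude φ spans R cos φ, so Δλ = ΔE / (R cos φ) = 546.4 / (6378000 × 0.602148) = 1.4227e-04 rad = 29.346″.

Δλ = 29.35″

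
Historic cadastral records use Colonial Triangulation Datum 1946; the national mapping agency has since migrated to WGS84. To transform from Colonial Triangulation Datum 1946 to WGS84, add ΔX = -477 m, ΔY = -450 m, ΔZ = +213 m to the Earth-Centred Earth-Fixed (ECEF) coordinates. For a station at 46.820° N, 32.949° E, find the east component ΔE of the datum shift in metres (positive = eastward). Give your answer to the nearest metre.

At φ = 46.820°, λ = 32.949°: sin φ = 0.729208, cos φ = 0.684293, sin λ = 0.543892, cos λ = 0.839155.
ΔE = −sin λ·ΔX + cos λ·ΔY = −(0.543892)·(-477) + (0.839155)·(-450) = -118.18 m.

ΔE = -118 m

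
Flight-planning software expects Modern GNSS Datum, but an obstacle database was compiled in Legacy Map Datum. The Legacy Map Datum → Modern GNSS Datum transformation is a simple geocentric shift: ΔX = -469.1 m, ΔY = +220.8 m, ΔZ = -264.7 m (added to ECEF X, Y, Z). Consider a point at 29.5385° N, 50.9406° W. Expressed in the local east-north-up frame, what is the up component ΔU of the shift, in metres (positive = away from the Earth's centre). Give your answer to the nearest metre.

At φ = 29.5385°, λ = -50.9406°: sin φ = 0.493008, cos φ = 0.870025, sin λ = -0.776493, cos λ = 0.630126.
ΔU = cos φ cos λ·ΔX + cos φ sin λ·ΔY + sin φ·ΔZ = (0.870025)(0.630126)(-469.1) + (0.870025)(-0.776493)(220.8) + (0.493008)(-264.7) = -536.84 m.

ΔU = -537 m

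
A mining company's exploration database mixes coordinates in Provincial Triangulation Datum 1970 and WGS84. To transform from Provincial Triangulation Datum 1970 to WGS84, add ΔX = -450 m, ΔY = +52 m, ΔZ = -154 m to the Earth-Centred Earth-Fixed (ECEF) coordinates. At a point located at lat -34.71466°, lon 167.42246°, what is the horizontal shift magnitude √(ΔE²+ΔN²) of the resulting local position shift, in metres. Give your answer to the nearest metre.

138 m

At φ = -34.71466°, λ = 167.42246°: sin φ = -0.569490, cos φ = 0.821998, sin λ = 0.217761, cos λ = -0.976002.
ΔE = −sin λ·ΔX + cos λ·ΔY = −(0.217761)·(-450) + (-0.976002)·(52) = 47.24 m.
ΔN = −sin φ cos λ·ΔX − sin φ sin λ·ΔY + cos φ·ΔZ = −(-0.569490)(-0.976002)(-450) − (-0.569490)(0.217761)(52) + (0.821998)(-154) = 129.98 m.
Horizontal magnitude = √(ΔE² + ΔN²) = √(47.24² + 129.98²) = 138.30 m.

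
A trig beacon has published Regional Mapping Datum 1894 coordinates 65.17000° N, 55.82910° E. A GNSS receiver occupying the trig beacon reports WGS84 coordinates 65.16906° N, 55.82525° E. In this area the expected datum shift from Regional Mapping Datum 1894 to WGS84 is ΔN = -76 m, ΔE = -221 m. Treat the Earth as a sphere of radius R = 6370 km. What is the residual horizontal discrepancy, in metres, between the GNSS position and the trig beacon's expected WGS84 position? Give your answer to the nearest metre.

Observed coordinate differences: Δφ = -0.00094°, Δλ = -0.00385°.
Converting to metres (1° lat = 111177 m, cos φ = 0.419927): observed ΔN = -104.5 m, observed ΔE = -179.7 m.
Subtracting the expected shift leaves a residual of -104.5 − (-76) = -28.5 m north and -179.7 − (-221) = 41.3 m east.
Residual distance = √((-28.5)² + 41.3²) = 50.1 m.

50 m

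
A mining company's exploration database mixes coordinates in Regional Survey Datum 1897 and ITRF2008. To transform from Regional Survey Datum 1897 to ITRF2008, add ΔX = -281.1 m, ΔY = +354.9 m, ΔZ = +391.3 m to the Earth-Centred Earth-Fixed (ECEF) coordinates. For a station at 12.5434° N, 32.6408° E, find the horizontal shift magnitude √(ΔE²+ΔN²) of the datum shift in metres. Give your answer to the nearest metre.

597 m

The local east axis at (φ, λ) is (−sin λ, cos λ, 0), so ΔE = −sin(32.6408°)·(-281.1) + cos(32.6408°)·354.9 = 450.47 m.
The local north axis is (−sin φ cos λ, −sin φ sin λ, cos φ), giving ΔN = 51.407 − 41.573 + 381.960 = 391.79 m.
Horizontal magnitude = √(ΔE² + ΔN²) = √(450.47² + 391.79²) = 597.01 m.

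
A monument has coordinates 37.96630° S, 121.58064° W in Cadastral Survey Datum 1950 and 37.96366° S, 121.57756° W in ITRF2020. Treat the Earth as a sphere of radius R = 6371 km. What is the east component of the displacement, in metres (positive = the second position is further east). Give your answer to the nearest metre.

Δφ = -37.96366° − -37.96630° = +0.00264°; Δλ = -121.57756° − -121.58064° = +0.00308°.
1° along a meridian = πR/180 = 111195 m.
ΔN = Δφ × 111195 = 293.6 m; ΔE = Δλ × 111195 × cos(-37.96630°) = +0.00308 × 111195 × 0.788373 = 270.0 m.

ΔE = 270 m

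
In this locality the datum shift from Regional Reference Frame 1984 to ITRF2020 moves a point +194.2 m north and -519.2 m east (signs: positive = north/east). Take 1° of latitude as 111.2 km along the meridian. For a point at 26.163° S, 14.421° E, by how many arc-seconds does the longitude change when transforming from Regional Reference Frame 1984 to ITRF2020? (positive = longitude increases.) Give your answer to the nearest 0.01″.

Δλ = -18.73″

At latitude -26.163°, cos φ = 0.897543.
1° of longitude at this latitude = 111.2 × cos φ = 99.81 km, so Δλ = -519.2 / 99806.8 = -0.0052020° = -18.727″.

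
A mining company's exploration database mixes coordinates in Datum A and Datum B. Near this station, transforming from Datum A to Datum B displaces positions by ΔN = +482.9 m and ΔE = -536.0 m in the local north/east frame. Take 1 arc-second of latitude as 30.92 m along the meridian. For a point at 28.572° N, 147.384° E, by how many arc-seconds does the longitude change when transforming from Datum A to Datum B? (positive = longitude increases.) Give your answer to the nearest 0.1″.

Δλ = -19.7″

At latitude 28.572°, cos φ = 0.878217.
1″ of longitude at this latitude = 30.92 × cos φ = 27.1545 m, so Δλ = -536.0 / 27.1545 = -19.739″.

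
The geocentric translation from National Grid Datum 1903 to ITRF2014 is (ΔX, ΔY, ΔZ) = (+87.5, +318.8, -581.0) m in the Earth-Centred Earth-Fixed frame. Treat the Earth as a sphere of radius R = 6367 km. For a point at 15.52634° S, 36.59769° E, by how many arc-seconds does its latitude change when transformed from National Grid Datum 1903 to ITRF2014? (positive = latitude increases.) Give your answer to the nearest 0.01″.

Δφ = -15.88″

sin φ = -0.267681, cos φ = 0.963507, sin λ = 0.596193, cos λ = 0.802842.
North component: ΔN = −sin φ cos λ·ΔX − sin φ sin λ·ΔY + cos φ·ΔZ = −(-0.267681)(0.802842)(87.5) − (-0.267681)(0.596193)(318.8) + (0.963507)(-581.0) = -490.12 m.
1° of latitude spans πR/180 = 111125 m, so Δφ = -490.12 / 111125 × 3600 = -15.878″.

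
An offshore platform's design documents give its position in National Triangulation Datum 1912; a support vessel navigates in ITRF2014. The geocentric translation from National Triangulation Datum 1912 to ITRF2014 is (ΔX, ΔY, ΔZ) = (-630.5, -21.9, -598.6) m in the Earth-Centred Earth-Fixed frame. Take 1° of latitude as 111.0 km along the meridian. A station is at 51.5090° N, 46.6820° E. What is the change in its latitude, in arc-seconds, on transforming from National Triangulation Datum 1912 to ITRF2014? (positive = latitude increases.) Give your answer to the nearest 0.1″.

Δφ = -0.7″

sin φ = 0.782706, cos φ = 0.622392, sin λ = 0.727557, cos λ = 0.686047.
North component: ΔN = −sin φ cos λ·ΔX − sin φ sin λ·ΔY + cos φ·ΔZ = −(0.782706)(0.686047)(-630.5) − (0.782706)(0.727557)(-21.9) + (0.622392)(-598.6) = -21.53 m.
1° of latitude spans 111000 m, so Δφ = -21.53 / 111000 × 3600 = -0.698″.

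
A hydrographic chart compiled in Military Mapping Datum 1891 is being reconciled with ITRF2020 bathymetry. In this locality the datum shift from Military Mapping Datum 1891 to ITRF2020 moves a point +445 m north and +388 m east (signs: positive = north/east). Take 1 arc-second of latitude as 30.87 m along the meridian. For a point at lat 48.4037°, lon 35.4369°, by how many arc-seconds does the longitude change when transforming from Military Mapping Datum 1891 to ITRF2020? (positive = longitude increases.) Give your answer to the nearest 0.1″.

At latitude 48.4037°, cos φ = 0.663878.
1″ of longitude at this latitude = 30.87 × cos φ = 20.4939 m, so Δλ = 388.0 / 20.4939 = 18.932″.

Δλ = 18.9″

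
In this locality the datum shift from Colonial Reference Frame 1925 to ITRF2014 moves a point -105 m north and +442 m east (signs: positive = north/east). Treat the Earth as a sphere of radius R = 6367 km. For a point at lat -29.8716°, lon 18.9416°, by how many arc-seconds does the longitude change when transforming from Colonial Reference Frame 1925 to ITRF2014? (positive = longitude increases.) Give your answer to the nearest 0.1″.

Δλ = 16.5″

At latitude -29.8716°, cos φ = 0.867144.
One radian of longitude at latitude φ spans R cos φ, so Δλ = ΔE / (R cos φ) = 442.0 / (6367000 × 0.867144) = 8.0056e-05 rad = 16.513″.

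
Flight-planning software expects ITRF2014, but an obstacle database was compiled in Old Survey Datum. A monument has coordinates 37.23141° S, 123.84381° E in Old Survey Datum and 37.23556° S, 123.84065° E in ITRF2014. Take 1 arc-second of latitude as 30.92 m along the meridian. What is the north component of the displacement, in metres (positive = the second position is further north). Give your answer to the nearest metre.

Δφ = -37.23556° − -37.23141° = -0.00415°; Δλ = 123.84065° − 123.84381° = -0.00316°.
1° of latitude = 3600 × 30.92 = 111312 m.
ΔN = Δφ × 111312 = -461.9 m; ΔE = Δλ × 111312 × cos(-37.23141°) = -0.00316 × 111312 × 0.796198 = -280.1 m.

ΔN = -462 m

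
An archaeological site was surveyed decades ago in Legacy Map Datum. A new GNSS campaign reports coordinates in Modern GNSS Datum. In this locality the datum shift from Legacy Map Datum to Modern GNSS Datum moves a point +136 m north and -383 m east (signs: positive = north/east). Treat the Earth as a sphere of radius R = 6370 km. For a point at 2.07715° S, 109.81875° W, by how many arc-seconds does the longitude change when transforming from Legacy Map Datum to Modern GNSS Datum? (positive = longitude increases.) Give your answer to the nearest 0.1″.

Δλ = -12.4″

At latitude -2.07715°, cos φ = 0.999343.
One radian of longitude at latitude φ spans R cos φ, so Δλ = ΔE / (R cos φ) = -383.0 / (6370000 × 0.999343) = -6.0165e-05 rad = -12.410″.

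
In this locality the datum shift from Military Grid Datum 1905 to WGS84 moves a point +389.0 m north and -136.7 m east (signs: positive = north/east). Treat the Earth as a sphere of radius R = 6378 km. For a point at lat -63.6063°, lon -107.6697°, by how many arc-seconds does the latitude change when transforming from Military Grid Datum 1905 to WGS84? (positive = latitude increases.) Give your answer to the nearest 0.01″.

On a sphere of radius R, 1 rad of latitude = R, so Δφ = ΔN / R = 389.0 / 6378000 = 6.0991e-05 rad = 12.580″.

Δφ = 12.58″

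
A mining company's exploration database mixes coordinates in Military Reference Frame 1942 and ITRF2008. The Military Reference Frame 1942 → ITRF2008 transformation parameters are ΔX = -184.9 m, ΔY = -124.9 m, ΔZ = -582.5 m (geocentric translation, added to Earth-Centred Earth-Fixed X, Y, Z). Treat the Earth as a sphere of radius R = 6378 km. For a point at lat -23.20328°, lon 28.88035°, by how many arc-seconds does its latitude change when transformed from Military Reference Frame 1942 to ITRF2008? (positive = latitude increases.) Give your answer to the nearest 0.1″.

sin φ = -0.393995, cos φ = 0.919113, sin λ = 0.482982, cos λ = 0.875630.
North component: ΔN = −sin φ cos λ·ΔX − sin φ sin λ·ΔY + cos φ·ΔZ = −(-0.393995)(0.875630)(-184.9) − (-0.393995)(0.482982)(-124.9) + (0.919113)(-582.5) = -622.94 m.
1° of latitude spans πR/180 = 111317 m, so Δφ = -622.94 / 111317 × 3600 = -20.146″.

Δφ = -20.1″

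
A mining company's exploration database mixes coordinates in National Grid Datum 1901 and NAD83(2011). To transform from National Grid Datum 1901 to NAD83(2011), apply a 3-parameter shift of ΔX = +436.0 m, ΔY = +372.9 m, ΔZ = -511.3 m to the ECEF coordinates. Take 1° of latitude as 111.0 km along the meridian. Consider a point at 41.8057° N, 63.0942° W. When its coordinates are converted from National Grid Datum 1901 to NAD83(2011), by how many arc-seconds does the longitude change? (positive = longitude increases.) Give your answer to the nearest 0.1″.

Δλ = 24.3″

sin φ = 0.666607, cos φ = 0.745410, sin λ = -0.891752, cos λ = 0.452525.
East component: ΔE = −sin λ·ΔX + cos λ·ΔY = −(-0.891752)(436.0) + (0.452525)(372.9) = 557.55 m.
1° of latitude spans 111000 m; at latitude φ, 1° of longitude spans that × cos φ = 82740.5 m, so Δλ = 557.55 / 82740.5 × 3600 = 24.259″.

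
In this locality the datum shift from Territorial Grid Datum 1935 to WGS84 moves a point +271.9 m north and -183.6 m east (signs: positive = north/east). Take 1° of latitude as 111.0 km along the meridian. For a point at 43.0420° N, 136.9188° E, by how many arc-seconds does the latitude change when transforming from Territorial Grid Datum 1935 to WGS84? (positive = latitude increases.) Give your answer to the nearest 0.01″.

1° of latitude = 111.0 km, so Δφ = 271.9 / 111000 = 0.0024495° = 8.818″.

Δφ = 8.82″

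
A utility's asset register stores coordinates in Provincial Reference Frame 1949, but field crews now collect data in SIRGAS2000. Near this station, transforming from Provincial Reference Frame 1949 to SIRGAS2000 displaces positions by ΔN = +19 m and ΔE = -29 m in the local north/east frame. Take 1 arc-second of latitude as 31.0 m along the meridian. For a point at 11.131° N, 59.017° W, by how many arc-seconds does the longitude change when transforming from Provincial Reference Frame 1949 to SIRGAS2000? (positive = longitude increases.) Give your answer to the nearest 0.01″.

At latitude 11.131°, cos φ = 0.981188.
1″ of longitude at this latitude = 31.00 × cos φ = 30.4168 m, so Δλ = -29.0 / 30.4168 = -0.953″.

Δλ = -0.95″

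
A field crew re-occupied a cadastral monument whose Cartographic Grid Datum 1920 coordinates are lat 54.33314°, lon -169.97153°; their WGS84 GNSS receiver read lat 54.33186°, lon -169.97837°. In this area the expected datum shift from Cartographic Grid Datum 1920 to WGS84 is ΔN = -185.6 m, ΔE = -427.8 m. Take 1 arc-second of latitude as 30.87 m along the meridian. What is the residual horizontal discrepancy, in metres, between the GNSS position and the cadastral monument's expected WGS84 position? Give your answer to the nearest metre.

46 m

Observed coordinate differences: Δφ = -0.00128°, Δλ = -0.00684°.
Converting to metres (1° lat = 111132 m, cos φ = 0.583071): observed ΔN = -142.2 m, observed ΔE = -443.2 m.
Subtracting the expected shift leaves a residual of -142.2 − (-185.6) = 43.4 m north and -443.2 − (-427.8) = -15.4 m east.
Residual distance = √(43.4² + (-15.4)²) = 46.0 m.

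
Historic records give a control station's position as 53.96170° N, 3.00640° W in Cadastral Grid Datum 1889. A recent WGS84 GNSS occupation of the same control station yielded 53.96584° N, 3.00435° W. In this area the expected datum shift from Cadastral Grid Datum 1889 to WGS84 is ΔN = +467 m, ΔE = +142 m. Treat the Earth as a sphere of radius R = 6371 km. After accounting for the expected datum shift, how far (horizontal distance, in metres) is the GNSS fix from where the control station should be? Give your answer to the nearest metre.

Observed coordinate differences: Δφ = +0.00414°, Δλ = +0.00205°.
Converting to metres (1° lat = 111195 m, cos φ = 0.588326): observed ΔN = 460.3 m, observed ΔE = 134.1 m.
Subtracting the expected shift leaves a residual of 460.3 − (467) = -6.7 m north and 134.1 − (142) = -7.9 m east.
Residual distance = √((-6.7)² + (-7.9)²) = 10.3 m.

10 m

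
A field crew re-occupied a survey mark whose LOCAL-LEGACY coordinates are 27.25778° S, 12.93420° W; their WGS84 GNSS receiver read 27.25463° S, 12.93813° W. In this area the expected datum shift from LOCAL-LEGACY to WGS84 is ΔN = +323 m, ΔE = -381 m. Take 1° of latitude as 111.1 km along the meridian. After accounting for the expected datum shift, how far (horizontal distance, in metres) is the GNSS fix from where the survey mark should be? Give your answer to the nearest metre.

Observed coordinate differences: Δφ = +0.00315°, Δλ = -0.00393°.
Converting to metres (1° lat = 111100 m, cos φ = 0.888955): observed ΔN = 350.0 m, observed ΔE = -388.1 m.
Subtracting the expected shift leaves a residual of 350.0 − (323) = 27.0 m north and -388.1 − (-381) = -7.1 m east.
Residual distance = √(27.0² + (-7.1)²) = 27.9 m.

28 m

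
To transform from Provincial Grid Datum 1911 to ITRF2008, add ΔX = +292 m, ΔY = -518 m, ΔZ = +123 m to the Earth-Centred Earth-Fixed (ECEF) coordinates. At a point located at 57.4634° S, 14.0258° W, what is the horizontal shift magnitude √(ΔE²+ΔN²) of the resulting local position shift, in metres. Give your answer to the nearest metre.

596 m

The local east axis at (φ, λ) is (−sin λ, cos λ, 0), so ΔE = −sin(-14.0258°)·292 + cos(-14.0258°)·(-518) = -431.79 m.
The local north axis is (−sin φ cos λ, −sin φ sin λ, cos φ), giving ΔN = 238.831 + 105.838 + 66.154 = 410.82 m.
Horizontal magnitude = √(ΔE² + ΔN²) = √((-431.79)² + 410.82²) = 596.00 m.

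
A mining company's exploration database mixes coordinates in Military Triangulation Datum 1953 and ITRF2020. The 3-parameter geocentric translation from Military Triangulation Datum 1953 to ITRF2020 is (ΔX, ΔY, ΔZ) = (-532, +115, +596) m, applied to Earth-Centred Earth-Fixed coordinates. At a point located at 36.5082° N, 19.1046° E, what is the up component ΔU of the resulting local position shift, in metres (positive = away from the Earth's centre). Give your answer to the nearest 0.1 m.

The local up (radial) axis is (cos φ cos λ, cos φ sin λ, sin φ), giving ΔU = -404.055 + 30.253 + 354.583 = -19.22 m.

ΔU = -19.2 m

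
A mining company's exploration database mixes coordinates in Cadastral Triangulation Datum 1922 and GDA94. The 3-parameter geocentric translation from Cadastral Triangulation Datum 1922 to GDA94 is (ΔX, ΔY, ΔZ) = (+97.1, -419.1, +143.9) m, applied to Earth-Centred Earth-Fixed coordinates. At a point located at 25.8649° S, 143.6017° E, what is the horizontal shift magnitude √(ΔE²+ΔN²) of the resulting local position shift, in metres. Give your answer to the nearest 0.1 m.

The local east axis at (φ, λ) is (−sin λ, cos λ, 0), so ΔE = −sin(143.6017°)·97.1 + cos(143.6017°)·(-419.1) = 279.72 m.
The local north axis is (−sin φ cos λ, −sin φ sin λ, cos φ), giving ΔN = -34.096 − 108.492 + 129.485 = -13.10 m.
Horizontal magnitude = √(ΔE² + ΔN²) = √(279.72² + (-13.10)²) = 280.03 m.

280.0 m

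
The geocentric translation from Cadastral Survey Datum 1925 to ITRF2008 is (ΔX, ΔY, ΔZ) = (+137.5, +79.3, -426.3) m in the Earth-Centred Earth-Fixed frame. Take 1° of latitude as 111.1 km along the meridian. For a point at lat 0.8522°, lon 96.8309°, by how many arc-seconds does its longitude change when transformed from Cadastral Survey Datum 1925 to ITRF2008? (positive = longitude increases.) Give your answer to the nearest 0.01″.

sin φ = 0.014873, cos φ = 0.999889, sin λ = 0.992902, cos λ = -0.118939.
East component: ΔE = −sin λ·ΔX + cos λ·ΔY = −(0.992902)(137.5) + (-0.118939)(79.3) = -145.96 m.
1° of latitude spans 111100 m; at latitude φ, 1° of longitude spans that × cos φ = 111087.7 m, so Δλ = -145.96 / 111087.7 × 3600 = -4.730″.

Δλ = -4.73″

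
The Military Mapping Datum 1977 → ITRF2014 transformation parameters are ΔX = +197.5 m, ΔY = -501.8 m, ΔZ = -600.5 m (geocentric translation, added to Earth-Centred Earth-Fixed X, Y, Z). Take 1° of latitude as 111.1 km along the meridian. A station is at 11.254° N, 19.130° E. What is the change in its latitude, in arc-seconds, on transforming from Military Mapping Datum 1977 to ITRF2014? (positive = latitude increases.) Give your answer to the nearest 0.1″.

Δφ = -19.2″

sin φ = 0.195159, cos φ = 0.980772, sin λ = 0.327713, cos λ = 0.944777.
North component: ΔN = −sin φ cos λ·ΔX − sin φ sin λ·ΔY + cos φ·ΔZ = −(0.195159)(0.944777)(197.5) − (0.195159)(0.327713)(-501.8) + (0.980772)(-600.5) = -593.28 m.
1° of latitude spans 111100 m, so Δφ = -593.28 / 111100 × 3600 = -19.224″.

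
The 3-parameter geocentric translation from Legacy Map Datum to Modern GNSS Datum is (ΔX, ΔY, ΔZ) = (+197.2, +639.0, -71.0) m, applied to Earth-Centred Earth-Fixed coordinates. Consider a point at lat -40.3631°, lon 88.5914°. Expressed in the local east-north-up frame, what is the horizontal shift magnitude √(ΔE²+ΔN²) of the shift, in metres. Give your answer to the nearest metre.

406 m

The local east axis at (φ, λ) is (−sin λ, cos λ, 0), so ΔE = −sin(88.5914°)·197.2 + cos(88.5914°)·639.0 = -181.43 m.
The local north axis is (−sin φ cos λ, −sin φ sin λ, cos φ), giving ΔN = 3.139 + 413.710 − 54.099 = 362.75 m.
Horizontal magnitude = √(ΔE² + ΔN²) = √((-181.43)² + 362.75²) = 405.59 m.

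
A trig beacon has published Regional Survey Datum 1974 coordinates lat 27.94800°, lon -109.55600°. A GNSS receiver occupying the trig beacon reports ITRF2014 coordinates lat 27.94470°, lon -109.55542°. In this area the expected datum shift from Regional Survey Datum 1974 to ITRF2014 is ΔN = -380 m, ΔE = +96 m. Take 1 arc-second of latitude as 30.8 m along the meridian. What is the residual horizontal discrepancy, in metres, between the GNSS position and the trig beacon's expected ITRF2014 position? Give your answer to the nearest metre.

42 m

Observed coordinate differences: Δφ = -0.00330°, Δλ = +0.00058°.
Converting to metres (1° lat = 110880 m, cos φ = 0.883373): observed ΔN = -365.9 m, observed ΔE = 56.8 m.
Subtracting the expected shift leaves a residual of -365.9 − (-380) = 14.1 m north and 56.8 − (96) = -39.2 m east.
Residual distance = √(14.1² + (-39.2)²) = 41.6 m.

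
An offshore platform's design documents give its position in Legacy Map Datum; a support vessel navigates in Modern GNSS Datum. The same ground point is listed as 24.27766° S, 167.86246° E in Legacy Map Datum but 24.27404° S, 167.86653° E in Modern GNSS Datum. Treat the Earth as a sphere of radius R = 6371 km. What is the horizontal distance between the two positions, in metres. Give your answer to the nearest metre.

Δφ = -24.27404° − -24.27766° = +0.00362°; Δλ = 167.86653° − 167.86246° = +0.00407°.
1° along a meridian = πR/180 = 111195 m.
ΔN = Δφ × 111195 = 402.5 m; ΔE = Δλ × 111195 × cos(-24.27766°) = +0.00407 × 111195 × 0.911564 = 412.5 m.
Distance = √(ΔE² + ΔN²) = √(412.5² + 402.5²) = 576.4 m.

576 m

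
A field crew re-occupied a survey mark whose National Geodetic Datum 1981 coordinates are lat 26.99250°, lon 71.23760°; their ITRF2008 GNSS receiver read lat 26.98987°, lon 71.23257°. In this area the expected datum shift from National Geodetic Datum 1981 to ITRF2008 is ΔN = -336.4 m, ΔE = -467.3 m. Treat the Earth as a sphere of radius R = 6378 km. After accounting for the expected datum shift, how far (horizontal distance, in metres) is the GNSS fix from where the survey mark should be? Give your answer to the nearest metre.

54 m

Observed coordinate differences: Δφ = -0.00263°, Δλ = -0.00503°.
Converting to metres (1° lat = 111317 m, cos φ = 0.891066): observed ΔN = -292.8 m, observed ΔE = -498.9 m.
Subtracting the expected shift leaves a residual of -292.8 − (-336.4) = 43.6 m north and -498.9 − (-467.3) = -31.6 m east.
Residual distance = √(43.6² + (-31.6)²) = 53.9 m.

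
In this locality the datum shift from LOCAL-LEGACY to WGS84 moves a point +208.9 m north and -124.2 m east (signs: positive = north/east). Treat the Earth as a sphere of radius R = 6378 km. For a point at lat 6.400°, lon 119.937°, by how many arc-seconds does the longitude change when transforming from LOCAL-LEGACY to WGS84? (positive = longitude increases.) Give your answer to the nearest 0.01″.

Δλ = -4.04″

At latitude 6.400°, cos φ = 0.993768.
One radian of longitude at latitude φ spans R cos φ, so Δλ = ΔE / (R cos φ) = -124.2 / (6378000 × 0.993768) = -1.9595e-05 rad = -4.042″.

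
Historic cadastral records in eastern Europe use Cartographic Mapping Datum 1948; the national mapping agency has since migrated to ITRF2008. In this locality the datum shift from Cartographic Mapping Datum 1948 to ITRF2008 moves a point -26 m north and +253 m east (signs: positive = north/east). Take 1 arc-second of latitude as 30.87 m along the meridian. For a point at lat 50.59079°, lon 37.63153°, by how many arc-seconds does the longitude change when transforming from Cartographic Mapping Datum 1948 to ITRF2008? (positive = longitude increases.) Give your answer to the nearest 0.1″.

Δλ = 12.9″

At latitude 50.59079°, cos φ = 0.634855.
1″ of longitude at this latitude = 30.87 × cos φ = 19.5980 m, so Δλ = 253.0 / 19.5980 = 12.910″.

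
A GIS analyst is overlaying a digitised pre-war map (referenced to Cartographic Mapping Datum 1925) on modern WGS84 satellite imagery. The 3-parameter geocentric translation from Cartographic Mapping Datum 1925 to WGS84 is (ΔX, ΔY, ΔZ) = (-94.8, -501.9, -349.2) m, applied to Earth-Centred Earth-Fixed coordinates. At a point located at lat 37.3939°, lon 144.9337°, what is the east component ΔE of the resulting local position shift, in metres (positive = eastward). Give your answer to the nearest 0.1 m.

ΔE = 465.3 m

At φ = 37.3939°, λ = 144.9337°: sin φ = 0.607291, cos φ = 0.794479, sin λ = 0.574524, cos λ = -0.818488.
ΔE = −sin λ·ΔX + cos λ·ΔY = −(0.574524)·(-94.8) + (-0.818488)·(-501.9) = 465.26 m.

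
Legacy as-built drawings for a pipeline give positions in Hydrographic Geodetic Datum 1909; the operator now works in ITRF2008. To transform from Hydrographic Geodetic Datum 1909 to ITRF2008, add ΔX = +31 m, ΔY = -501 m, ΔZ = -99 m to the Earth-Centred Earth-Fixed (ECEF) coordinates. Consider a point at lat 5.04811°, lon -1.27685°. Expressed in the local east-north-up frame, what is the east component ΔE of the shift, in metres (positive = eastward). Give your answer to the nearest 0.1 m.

At φ = 5.04811°, λ = -1.27685°: sin φ = 0.087992, cos φ = 0.996121, sin λ = -0.022283, cos λ = 0.999752.
ΔE = −sin λ·ΔX + cos λ·ΔY = −(-0.022283)·(31) + (0.999752)·(-501) = -500.18 m.

ΔE = -500.2 m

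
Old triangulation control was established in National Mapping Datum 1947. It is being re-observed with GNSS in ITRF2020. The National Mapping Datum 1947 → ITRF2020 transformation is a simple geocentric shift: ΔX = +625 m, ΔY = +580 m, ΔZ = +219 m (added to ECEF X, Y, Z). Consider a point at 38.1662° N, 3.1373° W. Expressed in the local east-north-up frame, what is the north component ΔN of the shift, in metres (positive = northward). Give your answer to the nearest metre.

ΔN = -194 m

The local north axis is (−sin φ cos λ, −sin φ sin λ, cos φ), giving ΔN = -385.637 + 19.615 + 172.183 = -193.84 m.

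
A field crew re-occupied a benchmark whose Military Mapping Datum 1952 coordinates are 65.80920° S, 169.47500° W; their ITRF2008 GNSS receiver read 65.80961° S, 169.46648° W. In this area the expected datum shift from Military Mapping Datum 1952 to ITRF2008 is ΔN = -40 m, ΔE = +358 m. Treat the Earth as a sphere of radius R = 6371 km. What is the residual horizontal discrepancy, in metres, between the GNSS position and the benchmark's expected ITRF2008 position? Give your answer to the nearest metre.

31 m

Observed coordinate differences: Δφ = -0.00041°, Δλ = +0.00852°.
Converting to metres (1° lat = 111195 m, cos φ = 0.409777): observed ΔN = -45.6 m, observed ΔE = 388.2 m.
Subtracting the expected shift leaves a residual of -45.6 − (-40) = -5.6 m north and 388.2 − (358) = 30.2 m east.
Residual distance = √((-5.6)² + 30.2²) = 30.7 m.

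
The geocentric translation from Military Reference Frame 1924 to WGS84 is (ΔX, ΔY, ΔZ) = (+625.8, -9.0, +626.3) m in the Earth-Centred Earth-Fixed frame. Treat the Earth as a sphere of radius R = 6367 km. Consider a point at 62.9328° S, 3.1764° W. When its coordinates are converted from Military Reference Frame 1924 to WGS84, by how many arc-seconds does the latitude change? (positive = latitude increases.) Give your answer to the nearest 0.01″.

sin φ = -0.890473, cos φ = 0.455035, sin λ = -0.055410, cos λ = 0.998464.
North component: ΔN = −sin φ cos λ·ΔX − sin φ sin λ·ΔY + cos φ·ΔZ = −(-0.890473)(0.998464)(625.8) − (-0.890473)(-0.055410)(-9.0) + (0.455035)(626.3) = 841.83 m.
1° of latitude spans πR/180 = 111125 m, so Δφ = 841.83 / 111125 × 3600 = 27.272″.

Δφ = 27.27″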